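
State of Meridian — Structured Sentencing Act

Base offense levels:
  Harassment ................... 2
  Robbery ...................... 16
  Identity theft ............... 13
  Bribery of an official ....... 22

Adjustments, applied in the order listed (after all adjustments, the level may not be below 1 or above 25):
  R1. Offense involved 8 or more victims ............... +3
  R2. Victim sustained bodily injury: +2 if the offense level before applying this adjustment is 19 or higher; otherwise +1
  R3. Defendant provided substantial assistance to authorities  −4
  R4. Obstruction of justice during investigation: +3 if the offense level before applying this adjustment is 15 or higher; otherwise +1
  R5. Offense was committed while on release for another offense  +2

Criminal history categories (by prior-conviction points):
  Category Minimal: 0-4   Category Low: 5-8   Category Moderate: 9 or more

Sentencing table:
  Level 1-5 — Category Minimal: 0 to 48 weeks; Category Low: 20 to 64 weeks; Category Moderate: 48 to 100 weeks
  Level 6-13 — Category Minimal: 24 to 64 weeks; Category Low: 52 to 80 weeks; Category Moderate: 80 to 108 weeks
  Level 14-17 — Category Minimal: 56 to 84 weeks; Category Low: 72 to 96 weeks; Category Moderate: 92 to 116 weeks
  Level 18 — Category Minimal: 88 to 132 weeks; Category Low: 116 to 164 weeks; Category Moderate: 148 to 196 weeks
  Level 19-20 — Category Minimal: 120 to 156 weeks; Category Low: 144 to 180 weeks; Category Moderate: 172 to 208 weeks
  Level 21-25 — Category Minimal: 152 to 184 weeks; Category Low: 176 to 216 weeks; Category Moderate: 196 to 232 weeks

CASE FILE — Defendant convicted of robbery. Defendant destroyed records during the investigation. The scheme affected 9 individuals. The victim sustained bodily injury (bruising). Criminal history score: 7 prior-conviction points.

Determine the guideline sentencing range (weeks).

Base offense level for robbery: 16.
R1 applies: 16 + 3 = 19.
R2 applies (level before this adjustment is 19 ≥ 19, so +2): 19 + 2 = 21.
R4 applies (level before this adjustment is 21 ≥ 15, so +3): 21 + 3 = 24.
Final offense level: 24.
Criminal history: 7 prior points → Category Low (5-8).
Level 24 falls in the 21-25 band.
Grid: Level 21-25 × Category Low = 176-216 weeks.

176-216 weeks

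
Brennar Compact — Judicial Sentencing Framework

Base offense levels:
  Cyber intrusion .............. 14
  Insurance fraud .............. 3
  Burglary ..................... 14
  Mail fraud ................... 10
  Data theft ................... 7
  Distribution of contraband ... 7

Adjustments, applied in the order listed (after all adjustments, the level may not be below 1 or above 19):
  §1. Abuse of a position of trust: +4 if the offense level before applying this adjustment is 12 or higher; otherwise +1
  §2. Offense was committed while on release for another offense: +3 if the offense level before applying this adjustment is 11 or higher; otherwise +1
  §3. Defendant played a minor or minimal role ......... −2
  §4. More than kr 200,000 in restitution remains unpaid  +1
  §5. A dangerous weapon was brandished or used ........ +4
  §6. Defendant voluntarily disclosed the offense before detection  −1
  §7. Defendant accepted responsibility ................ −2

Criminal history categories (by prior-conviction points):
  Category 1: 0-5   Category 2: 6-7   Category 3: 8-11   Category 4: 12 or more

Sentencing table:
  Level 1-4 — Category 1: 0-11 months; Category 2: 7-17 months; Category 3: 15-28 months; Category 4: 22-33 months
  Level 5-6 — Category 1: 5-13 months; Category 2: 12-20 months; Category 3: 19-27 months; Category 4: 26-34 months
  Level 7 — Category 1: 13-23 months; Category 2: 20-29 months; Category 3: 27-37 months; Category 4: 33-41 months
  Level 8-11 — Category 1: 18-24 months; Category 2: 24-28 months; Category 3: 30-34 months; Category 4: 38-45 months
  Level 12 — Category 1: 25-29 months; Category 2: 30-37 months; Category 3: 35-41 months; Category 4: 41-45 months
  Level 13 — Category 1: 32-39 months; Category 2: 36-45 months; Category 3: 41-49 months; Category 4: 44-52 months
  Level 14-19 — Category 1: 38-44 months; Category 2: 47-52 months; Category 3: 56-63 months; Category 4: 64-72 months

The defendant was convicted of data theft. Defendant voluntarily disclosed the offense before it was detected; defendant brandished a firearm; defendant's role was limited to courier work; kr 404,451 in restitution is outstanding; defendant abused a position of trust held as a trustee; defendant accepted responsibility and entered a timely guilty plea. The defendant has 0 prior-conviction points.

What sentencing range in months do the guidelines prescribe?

18-24 months

Base offense level for data theft: 7.
§1 applies (level before this adjustment is 7 < 12, so +1): 7 + 1 = 8.
§2 does not apply.
§3 applies: 8 − 2 = 6.
§4 applies: 6 + 1 = 7.
§5 applies: 7 + 4 = 11.
§6 applies: 11 − 1 = 10.
§7 applies: 10 − 2 = 8.
Final offense level: 8.
Criminal history: 0 prior points → Category 1 (0-5).
Level 8 falls in the 8-11 band.
Grid: Level 8-11 × Category 1 = 18-24 months.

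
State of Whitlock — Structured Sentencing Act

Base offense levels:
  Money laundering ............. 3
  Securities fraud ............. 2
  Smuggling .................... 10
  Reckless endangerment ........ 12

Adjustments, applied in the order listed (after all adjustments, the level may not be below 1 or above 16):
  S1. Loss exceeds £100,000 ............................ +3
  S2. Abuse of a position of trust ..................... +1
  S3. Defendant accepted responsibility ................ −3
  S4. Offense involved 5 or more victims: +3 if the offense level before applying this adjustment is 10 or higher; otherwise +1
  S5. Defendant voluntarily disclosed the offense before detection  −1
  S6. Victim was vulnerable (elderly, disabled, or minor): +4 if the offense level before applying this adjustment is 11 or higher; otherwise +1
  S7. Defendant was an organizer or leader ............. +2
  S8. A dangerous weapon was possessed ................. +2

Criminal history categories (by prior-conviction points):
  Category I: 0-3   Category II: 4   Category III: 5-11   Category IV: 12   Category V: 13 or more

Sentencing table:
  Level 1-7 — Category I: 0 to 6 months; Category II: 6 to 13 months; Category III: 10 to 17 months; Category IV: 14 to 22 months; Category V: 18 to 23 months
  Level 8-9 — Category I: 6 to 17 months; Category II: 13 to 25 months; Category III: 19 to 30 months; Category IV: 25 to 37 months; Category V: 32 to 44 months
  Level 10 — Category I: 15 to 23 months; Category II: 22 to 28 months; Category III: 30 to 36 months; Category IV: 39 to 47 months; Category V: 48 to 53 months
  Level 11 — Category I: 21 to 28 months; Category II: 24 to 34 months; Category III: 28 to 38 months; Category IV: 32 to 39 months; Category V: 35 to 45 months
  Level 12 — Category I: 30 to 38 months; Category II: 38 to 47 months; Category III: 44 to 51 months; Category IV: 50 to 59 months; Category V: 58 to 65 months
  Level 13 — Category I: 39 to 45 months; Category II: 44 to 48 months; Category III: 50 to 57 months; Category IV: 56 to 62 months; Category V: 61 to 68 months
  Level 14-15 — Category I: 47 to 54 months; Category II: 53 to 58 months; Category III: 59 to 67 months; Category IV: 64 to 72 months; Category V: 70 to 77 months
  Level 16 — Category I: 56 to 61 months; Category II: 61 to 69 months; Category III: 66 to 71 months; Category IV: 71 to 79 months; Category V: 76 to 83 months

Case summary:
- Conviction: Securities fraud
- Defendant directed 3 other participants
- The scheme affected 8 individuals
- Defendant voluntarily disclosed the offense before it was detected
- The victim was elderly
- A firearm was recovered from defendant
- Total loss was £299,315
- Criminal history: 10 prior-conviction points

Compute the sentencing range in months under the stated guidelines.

Base offense level for securities fraud: 2.
S1 applies: 2 + 3 = 5.
S2 does not apply.
S3 does not apply.
S4 applies (level before this adjustment is 5 < 10, so +1): 5 + 1 = 6.
S5 applies: 6 − 1 = 5.
S6 applies (level before this adjustment is 5 < 11, so +1): 5 + 1 = 6.
S7 applies: 6 + 2 = 8.
S8 applies: 8 + 2 = 10.
Final offense level: 10.
Criminal history: 10 prior points → Category III (5-11).
Level 10 falls in the 10 band.
Grid: Level 10 × Category III = 30-36 months.

30-36 months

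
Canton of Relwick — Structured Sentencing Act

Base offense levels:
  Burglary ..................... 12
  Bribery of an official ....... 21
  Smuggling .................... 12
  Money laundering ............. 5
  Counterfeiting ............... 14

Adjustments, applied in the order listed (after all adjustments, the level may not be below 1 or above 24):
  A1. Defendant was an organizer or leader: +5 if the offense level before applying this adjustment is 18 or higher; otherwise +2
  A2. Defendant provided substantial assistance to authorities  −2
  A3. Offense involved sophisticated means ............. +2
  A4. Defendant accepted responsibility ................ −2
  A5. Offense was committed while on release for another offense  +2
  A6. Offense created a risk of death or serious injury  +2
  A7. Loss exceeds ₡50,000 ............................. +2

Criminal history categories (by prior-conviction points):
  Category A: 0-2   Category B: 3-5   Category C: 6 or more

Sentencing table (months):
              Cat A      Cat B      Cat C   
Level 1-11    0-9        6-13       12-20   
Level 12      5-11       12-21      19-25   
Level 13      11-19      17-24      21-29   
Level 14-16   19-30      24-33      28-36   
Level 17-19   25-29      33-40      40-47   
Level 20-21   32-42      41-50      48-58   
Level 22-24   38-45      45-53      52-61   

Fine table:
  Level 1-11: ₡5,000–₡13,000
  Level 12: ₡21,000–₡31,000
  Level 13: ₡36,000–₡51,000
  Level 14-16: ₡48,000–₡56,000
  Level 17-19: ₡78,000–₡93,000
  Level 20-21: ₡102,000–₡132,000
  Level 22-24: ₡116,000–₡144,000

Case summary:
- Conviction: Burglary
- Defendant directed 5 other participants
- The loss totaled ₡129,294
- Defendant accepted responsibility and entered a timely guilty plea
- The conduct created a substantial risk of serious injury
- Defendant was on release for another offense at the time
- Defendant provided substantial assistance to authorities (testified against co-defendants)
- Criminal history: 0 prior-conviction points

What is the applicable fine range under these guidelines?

₡48,000–₡56,000

Base offense level for burglary: 12.
A1 applies (level before this adjustment is 12 < 18, so +2): 12 + 2 = 14.
A2 applies: 14 − 2 = 12.
A3 does not apply.
A4 applies: 12 − 2 = 10.
A5 applies: 10 + 2 = 12.
A6 applies: 12 + 2 = 14.
A7 applies: 14 + 2 = 16.
Final offense level: 16.
Level 16 falls in the 14-16 band.
Fine table: Level 14-16 → ₡48,000–₡56,000.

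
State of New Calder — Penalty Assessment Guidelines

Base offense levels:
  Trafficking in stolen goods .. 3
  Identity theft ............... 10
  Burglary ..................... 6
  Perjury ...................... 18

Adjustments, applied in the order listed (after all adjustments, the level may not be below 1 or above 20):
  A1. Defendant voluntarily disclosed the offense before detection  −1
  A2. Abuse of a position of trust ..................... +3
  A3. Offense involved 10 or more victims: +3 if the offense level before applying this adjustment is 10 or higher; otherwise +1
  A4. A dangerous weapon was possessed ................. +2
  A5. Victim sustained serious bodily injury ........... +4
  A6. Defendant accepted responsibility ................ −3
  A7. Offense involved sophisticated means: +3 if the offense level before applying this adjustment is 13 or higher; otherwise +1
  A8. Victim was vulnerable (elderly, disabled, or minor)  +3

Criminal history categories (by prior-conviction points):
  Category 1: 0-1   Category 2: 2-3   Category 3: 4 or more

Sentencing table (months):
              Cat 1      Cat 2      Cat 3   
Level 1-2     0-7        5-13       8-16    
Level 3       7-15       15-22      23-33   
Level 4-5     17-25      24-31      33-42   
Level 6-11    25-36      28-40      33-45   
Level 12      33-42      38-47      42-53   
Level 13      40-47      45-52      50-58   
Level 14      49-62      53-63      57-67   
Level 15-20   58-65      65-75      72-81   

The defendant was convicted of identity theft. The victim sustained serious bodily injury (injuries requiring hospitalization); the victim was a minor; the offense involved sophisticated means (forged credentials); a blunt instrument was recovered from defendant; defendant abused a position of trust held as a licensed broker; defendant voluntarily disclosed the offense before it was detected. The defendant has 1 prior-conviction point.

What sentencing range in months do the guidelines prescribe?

Base offense level for identity theft: 10.
A1 applies: 10 − 1 = 9.
A2 applies: 9 + 3 = 12.
A4 applies: 12 + 2 = 14.
A5 applies: 14 + 4 = 18.
A7 applies (level before this adjustment is 18 ≥ 13, so +3): 18 + 3 = 21.
A8 applies: 21 + 3 = 24.
Level 24 exceeds the maximum of 20; capped at 20.
Final offense level: 20.
Criminal history: 1 prior point → Category 1 (0-1).
Level 20 falls in the 15-20 band.
Grid: Level 15-20 × Category 1 = 58-65 months.

58-65 months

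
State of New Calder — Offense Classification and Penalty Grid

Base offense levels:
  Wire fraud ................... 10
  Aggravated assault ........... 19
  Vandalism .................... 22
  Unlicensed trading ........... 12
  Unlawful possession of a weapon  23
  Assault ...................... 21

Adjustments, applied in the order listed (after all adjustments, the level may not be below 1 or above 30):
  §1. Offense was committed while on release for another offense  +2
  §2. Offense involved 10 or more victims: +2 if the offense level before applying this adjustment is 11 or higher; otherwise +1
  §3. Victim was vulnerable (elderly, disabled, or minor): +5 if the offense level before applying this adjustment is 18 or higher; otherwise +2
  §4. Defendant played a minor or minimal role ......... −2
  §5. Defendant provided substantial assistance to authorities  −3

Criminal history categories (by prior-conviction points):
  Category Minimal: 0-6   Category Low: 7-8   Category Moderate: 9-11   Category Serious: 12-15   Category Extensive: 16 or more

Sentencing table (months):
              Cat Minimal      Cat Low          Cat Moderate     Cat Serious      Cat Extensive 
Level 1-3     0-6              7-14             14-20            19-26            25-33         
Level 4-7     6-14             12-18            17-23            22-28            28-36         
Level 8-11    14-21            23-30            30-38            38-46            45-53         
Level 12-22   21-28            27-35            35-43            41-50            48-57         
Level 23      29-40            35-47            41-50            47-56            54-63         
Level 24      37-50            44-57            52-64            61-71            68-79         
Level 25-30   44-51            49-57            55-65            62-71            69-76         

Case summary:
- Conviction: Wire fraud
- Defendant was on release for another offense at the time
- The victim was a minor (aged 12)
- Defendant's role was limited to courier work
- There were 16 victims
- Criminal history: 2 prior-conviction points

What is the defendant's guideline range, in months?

21-28 months

Base offense level for wire fraud: 10.
§1 applies: 10 + 2 = 12.
§2 applies (level before this adjustment is 12 ≥ 11, so +2): 12 + 2 = 14.
§3 applies (level before this adjustment is 14 < 18, so +2): 14 + 2 = 16.
§4 applies: 16 − 2 = 14.
Final offense level: 14.
Criminal history: 2 prior points → Category Minimal (0-6).
Level 14 falls in the 12-22 band.
Grid: Level 12-22 × Category Minimal = 21-28 months.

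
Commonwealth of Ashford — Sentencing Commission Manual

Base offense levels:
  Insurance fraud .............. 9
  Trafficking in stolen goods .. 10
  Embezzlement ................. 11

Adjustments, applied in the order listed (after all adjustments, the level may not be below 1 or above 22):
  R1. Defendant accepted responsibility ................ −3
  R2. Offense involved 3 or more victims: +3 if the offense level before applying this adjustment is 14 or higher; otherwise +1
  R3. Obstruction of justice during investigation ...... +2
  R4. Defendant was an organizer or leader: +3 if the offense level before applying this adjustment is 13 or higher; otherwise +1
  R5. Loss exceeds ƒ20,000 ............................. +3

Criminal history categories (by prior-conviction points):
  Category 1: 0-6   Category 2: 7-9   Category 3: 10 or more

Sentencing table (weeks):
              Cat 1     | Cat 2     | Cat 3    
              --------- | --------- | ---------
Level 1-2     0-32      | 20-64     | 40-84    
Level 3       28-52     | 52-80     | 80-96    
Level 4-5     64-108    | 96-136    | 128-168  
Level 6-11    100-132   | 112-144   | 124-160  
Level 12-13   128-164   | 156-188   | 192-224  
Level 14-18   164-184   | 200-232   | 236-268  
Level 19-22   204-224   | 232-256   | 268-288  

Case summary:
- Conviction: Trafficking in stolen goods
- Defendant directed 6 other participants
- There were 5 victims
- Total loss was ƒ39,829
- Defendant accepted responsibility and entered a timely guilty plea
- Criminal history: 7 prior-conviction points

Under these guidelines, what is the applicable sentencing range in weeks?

Base offense level for trafficking in stolen goods: 10.
R1 applies: 10 − 3 = 7.
R2 applies (level before this adjustment is 7 < 14, so +1): 7 + 1 = 8.
R4 applies (level before this adjustment is 8 < 13, so +1): 8 + 1 = 9.
R5 applies: 9 + 3 = 12.
Final offense level: 12.
Criminal history: 7 prior points → Category 2 (7-9).
Level 12 falls in the 12-13 band.
Grid: Level 12-13 × Category 2 = 156-188 weeks.

156-188 weeks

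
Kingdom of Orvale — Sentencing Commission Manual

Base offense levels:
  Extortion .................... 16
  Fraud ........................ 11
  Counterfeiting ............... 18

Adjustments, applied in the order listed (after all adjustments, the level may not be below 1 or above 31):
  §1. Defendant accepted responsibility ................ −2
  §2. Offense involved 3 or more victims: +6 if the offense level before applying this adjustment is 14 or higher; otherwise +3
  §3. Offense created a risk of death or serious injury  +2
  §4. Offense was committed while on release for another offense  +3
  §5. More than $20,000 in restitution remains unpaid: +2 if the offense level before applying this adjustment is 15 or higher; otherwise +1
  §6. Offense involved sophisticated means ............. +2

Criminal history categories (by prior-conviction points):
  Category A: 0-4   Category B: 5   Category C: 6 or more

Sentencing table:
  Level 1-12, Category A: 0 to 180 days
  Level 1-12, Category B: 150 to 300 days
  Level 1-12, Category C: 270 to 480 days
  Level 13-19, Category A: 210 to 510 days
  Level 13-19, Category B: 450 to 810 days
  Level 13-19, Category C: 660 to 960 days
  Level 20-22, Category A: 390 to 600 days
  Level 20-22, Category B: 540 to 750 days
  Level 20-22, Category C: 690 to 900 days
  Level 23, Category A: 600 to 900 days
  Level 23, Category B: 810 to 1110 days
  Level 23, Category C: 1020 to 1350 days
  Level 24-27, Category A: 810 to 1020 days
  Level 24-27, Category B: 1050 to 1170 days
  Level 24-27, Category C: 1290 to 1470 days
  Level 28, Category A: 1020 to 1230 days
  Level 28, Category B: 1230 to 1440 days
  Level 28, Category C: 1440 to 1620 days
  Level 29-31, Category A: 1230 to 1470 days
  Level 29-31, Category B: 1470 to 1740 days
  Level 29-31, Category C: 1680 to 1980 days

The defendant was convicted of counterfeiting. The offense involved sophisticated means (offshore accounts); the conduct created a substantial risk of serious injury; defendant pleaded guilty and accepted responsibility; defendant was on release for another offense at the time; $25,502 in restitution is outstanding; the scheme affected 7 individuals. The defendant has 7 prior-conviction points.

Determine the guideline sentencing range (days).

1680-1980 days

Base offense level for counterfeiting: 18.
§1 applies: 18 − 2 = 16.
§2 applies (level before this adjustment is 16 ≥ 14, so +6): 16 + 6 = 22.
§3 applies: 22 + 2 = 24.
§4 applies: 24 + 3 = 27.
§5 applies (level before this adjustment is 27 ≥ 15, so +2): 27 + 2 = 29.
§6 applies: 29 + 2 = 31.
Final offense level: 31.
Criminal history: 7 prior points → Category C (6+).
Level 31 falls in the 29-31 band.
Grid: Level 29-31 × Category C = 1680-1980 days.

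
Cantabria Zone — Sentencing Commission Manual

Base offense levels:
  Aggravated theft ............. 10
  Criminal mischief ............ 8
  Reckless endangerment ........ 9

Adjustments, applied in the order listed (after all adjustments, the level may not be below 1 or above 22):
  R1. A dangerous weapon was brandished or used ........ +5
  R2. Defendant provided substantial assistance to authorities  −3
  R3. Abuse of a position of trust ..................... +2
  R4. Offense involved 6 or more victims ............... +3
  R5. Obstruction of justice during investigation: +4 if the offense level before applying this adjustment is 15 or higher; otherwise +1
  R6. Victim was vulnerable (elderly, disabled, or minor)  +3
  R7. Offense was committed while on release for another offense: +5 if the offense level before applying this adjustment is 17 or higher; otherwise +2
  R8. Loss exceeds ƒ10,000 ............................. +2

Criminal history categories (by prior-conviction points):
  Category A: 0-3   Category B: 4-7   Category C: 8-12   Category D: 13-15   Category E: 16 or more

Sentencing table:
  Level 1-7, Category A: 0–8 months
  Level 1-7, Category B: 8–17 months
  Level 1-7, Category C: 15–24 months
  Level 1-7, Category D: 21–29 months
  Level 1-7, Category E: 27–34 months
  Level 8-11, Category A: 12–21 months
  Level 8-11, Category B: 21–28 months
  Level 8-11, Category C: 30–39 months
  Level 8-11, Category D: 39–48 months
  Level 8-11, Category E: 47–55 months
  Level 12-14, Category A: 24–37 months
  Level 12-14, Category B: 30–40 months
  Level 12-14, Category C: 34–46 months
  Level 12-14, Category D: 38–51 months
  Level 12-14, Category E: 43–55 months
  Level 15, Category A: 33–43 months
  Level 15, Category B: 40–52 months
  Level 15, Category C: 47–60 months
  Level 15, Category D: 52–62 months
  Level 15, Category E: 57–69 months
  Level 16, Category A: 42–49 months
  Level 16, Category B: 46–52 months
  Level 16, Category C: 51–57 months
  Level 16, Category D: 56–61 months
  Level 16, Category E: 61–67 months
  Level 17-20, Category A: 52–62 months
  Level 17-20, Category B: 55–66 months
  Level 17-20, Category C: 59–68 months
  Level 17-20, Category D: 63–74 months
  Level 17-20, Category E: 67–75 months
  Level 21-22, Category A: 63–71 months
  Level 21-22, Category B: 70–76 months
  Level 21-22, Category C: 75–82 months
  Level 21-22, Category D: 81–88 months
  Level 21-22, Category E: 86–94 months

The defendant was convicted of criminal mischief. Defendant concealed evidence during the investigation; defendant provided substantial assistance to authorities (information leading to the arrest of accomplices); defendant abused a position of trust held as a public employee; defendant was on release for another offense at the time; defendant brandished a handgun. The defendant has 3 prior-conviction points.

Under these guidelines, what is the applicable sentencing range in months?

33-43 months

Base offense level for criminal mischief: 8.
R1 applies: 8 + 5 = 13.
R2 applies: 13 − 3 = 10.
R3 applies: 10 + 2 = 12.
R4 does not apply.
R5 applies (level before this adjustment is 12 < 15, so +1): 12 + 1 = 13.
R6 does not apply.
R7 applies (level before this adjustment is 13 < 17, so +2): 13 + 2 = 15.
R8 does not apply.
Final offense level: 15.
Criminal history: 3 prior points → Category A (0-3).
Level 15 falls in the 15 band.
Grid: Level 15 × Category A = 33-43 months.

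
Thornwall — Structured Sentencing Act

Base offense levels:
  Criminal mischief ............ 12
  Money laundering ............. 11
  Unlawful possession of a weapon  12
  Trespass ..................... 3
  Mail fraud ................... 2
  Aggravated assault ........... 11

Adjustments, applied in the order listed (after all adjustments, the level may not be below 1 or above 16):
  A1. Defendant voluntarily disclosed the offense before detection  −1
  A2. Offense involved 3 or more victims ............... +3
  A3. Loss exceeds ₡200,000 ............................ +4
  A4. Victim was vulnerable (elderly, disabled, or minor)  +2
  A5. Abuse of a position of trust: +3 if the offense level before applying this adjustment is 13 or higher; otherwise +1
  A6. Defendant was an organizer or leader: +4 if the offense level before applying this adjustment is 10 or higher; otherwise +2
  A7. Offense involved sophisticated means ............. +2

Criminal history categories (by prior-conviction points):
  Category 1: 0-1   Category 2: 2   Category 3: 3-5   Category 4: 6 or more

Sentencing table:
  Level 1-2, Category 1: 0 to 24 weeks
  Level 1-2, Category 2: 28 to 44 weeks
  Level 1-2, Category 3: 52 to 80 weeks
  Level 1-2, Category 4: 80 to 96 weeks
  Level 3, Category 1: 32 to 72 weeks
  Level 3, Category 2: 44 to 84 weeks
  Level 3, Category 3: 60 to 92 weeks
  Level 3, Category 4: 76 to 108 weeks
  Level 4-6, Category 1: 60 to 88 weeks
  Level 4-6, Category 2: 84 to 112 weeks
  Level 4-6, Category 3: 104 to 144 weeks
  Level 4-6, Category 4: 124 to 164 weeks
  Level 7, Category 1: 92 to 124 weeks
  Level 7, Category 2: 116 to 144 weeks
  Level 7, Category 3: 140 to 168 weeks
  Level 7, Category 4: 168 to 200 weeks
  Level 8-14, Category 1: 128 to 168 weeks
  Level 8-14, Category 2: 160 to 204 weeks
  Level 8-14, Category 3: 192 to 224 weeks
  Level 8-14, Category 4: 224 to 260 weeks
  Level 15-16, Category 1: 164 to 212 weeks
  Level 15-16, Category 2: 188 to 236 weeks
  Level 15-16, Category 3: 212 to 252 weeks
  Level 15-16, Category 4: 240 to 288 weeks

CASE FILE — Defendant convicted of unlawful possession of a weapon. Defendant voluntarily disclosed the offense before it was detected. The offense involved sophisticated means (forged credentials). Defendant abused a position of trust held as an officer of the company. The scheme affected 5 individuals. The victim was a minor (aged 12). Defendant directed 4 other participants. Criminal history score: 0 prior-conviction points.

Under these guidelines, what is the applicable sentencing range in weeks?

Base offense level for unlawful possession of a weapon: 12.
A1 applies: 12 − 1 = 11.
A2 applies: 11 + 3 = 14.
A4 applies: 14 + 2 = 16.
A5 applies (level before this adjustment is 16 ≥ 13, so +3): 16 + 3 = 19.
A6 applies (level before this adjustment is 19 ≥ 10, so +4): 19 + 4 = 23.
A7 applies: 23 + 2 = 25.
Level 25 exceeds the maximum of 16; capped at 16.
Final offense level: 16.
Criminal history: 0 prior points → Category 1 (0-1).
Level 16 falls in the 15-16 band.
Grid: Level 15-16 × Category 1 = 164-212 weeks.

164-212 weeks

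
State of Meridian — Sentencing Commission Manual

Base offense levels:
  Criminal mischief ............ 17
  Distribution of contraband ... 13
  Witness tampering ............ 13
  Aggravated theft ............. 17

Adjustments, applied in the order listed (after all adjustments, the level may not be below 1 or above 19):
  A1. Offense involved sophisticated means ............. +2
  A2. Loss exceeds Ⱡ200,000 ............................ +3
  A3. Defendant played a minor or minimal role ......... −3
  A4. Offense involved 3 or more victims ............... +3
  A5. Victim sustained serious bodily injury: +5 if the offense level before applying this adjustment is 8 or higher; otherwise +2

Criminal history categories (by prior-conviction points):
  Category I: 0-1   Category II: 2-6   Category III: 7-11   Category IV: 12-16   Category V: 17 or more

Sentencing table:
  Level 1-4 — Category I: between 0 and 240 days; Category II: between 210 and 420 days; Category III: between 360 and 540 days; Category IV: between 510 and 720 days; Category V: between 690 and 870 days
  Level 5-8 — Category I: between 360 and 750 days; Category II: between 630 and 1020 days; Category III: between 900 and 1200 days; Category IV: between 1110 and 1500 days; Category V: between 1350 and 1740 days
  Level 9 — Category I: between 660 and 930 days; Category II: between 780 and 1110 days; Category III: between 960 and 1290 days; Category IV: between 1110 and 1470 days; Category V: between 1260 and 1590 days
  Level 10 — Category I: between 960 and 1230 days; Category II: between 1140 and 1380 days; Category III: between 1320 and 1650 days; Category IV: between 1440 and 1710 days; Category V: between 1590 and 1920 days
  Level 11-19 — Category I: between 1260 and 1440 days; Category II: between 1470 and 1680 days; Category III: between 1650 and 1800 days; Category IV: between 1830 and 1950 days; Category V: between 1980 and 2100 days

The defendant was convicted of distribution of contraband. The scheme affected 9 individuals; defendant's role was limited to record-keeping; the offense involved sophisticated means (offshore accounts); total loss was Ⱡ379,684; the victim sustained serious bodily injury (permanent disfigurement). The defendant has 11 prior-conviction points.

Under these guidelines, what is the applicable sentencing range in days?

Base offense level for distribution of contraband: 13.
A1 applies: 13 + 2 = 15.
A2 applies: 15 + 3 = 18.
A3 applies: 18 − 3 = 15.
A4 applies: 15 + 3 = 18.
A5 applies (level before this adjustment is 18 ≥ 8, so +5): 18 + 5 = 23.
Level 23 exceeds the maximum of 19; capped at 19.
Final offense level: 19.
Criminal history: 11 prior points → Category III (7-11).
Level 19 falls in the 11-19 band.
Grid: Level 11-19 × Category III = 1650-1800 days.

1650-1800 days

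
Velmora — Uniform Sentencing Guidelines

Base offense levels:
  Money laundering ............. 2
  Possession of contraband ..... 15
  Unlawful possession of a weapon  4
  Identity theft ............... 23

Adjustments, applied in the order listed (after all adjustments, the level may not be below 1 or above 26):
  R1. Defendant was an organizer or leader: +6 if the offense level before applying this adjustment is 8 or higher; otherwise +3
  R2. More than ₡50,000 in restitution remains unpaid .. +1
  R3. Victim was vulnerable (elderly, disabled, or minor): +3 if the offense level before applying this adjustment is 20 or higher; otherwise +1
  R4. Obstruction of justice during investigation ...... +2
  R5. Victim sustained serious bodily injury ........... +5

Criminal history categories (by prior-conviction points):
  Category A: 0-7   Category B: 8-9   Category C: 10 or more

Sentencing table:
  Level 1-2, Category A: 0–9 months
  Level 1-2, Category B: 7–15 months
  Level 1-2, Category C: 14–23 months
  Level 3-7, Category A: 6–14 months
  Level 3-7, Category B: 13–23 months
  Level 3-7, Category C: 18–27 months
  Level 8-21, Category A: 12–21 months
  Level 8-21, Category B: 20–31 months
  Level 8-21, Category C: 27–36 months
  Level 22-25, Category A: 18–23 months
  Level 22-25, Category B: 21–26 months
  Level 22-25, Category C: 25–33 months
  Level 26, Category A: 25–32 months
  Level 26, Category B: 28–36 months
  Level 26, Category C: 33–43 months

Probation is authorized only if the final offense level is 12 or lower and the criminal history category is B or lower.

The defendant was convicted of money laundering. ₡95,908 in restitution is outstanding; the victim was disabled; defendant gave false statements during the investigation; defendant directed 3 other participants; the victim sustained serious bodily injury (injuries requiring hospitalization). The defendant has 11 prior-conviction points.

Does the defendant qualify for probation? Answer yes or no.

No

Base offense level for money laundering: 2.
R1 applies (level before this adjustment is 2 < 8, so +3): 2 + 3 = 5.
R2 applies: 5 + 1 = 6.
R3 applies (level before this adjustment is 6 < 20, so +1): 6 + 1 = 7.
R4 applies: 7 + 2 = 9.
R5 applies: 9 + 5 = 14.
Final offense level: 14.
Criminal history: 11 prior points → Category C (10+).
Level 14 falls in the 8-21 band.
Grid: Level 8-21 × Category C = 27-36 months.
Probation check: level 14 > 12 and category C > B → not eligible.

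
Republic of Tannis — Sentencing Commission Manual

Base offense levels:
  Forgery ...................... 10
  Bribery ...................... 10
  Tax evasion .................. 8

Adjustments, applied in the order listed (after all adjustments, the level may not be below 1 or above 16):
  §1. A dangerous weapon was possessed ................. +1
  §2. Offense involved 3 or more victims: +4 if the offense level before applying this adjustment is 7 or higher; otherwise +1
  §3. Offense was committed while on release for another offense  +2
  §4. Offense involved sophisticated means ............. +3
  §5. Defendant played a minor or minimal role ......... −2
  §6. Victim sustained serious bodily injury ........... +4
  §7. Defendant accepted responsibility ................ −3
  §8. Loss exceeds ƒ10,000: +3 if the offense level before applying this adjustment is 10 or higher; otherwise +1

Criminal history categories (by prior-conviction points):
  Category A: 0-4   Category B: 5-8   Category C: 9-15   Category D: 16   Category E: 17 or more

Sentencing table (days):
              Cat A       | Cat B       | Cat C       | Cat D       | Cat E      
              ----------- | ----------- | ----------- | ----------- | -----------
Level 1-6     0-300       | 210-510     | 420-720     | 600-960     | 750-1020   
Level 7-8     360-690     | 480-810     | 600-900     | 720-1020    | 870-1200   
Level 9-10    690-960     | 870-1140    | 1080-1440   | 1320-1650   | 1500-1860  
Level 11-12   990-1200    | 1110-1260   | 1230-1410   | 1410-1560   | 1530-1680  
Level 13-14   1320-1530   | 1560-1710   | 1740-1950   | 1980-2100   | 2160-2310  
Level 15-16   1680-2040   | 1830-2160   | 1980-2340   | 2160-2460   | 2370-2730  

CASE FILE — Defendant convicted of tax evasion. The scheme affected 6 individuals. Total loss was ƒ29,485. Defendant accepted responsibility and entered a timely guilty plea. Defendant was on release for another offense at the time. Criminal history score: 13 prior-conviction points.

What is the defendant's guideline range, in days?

1740-1950 days

Base offense level for tax evasion: 8.
§2 applies (level before this adjustment is 8 ≥ 7, so +4): 8 + 4 = 12.
§3 applies: 12 + 2 = 14.
§6 does not apply.
§7 applies: 14 − 3 = 11.
§8 applies (level before this adjustment is 11 ≥ 10, so +3): 11 + 3 = 14.
Final offense level: 14.
Criminal history: 13 prior points → Category C (9-15).
Level 14 falls in the 13-14 band.
Grid: Level 13-14 × Category C = 1740-1950 days.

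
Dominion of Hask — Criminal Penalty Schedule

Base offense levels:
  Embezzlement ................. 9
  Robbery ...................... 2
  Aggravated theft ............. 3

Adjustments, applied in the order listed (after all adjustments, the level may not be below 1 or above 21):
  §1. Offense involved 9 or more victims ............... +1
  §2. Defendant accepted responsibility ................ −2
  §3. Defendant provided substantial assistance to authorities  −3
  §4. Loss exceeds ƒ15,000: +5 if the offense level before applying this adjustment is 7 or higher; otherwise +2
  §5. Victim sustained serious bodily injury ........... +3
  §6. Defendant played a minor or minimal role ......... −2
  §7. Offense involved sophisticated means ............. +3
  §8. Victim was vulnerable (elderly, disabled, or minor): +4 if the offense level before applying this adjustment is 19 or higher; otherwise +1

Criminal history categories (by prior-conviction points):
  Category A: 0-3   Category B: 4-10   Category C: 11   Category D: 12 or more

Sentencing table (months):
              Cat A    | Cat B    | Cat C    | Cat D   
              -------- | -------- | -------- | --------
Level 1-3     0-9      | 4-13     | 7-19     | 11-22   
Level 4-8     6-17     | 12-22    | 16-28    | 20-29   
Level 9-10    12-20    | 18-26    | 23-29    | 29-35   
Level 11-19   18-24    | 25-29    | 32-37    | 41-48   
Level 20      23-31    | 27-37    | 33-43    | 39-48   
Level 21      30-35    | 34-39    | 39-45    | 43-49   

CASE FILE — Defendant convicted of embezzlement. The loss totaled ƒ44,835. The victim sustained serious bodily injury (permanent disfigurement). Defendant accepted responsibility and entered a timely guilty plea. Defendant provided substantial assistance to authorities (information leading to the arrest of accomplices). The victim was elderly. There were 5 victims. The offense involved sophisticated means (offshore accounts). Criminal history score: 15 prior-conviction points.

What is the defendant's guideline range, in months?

Base offense level for embezzlement: 9.
§2 applies: 9 − 2 = 7.
§3 applies: 7 − 3 = 4.
§4 applies (level before this adjustment is 4 < 7, so +2): 4 + 2 = 6.
§5 applies: 6 + 3 = 9.
§6 does not apply.
§7 applies: 9 + 3 = 12.
§8 applies (level before this adjustment is 12 < 19, so +1): 12 + 1 = 13.
Final offense level: 13.
Criminal history: 15 prior points → Category D (12+).
Level 13 falls in the 11-19 band.
Grid: Level 11-19 × Category D = 41-48 months.

41-48 months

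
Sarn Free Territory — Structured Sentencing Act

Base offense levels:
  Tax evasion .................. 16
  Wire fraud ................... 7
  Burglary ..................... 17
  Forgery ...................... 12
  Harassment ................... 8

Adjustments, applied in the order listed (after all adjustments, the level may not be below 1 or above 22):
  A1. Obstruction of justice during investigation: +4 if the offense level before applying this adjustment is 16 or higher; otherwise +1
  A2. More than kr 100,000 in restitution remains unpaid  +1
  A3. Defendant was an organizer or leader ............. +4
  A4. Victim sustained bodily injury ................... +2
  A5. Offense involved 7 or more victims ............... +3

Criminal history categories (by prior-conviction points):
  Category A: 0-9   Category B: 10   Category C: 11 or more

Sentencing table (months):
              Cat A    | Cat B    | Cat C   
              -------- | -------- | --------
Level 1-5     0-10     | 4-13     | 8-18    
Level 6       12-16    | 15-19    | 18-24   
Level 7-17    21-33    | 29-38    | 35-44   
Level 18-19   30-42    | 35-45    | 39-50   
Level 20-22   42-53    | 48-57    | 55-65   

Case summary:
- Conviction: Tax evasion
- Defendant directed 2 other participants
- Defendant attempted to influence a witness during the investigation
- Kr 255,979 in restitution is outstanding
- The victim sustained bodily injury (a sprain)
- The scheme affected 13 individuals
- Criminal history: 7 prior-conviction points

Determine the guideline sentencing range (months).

Base offense level for tax evasion: 16.
A1 applies (level before this adjustment is 16 ≥ 16, so +4): 16 + 4 = 20.
A2 applies: 20 + 1 = 21.
A3 applies: 21 + 4 = 25.
A4 applies: 25 + 2 = 27.
A5 applies: 27 + 3 = 30.
Level 30 exceeds the maximum of 22; capped at 22.
Final offense level: 22.
Criminal history: 7 prior points → Category A (0-9).
Level 22 falls in the 20-22 band.
Grid: Level 20-22 × Category A = 42-53 months.

42-53 months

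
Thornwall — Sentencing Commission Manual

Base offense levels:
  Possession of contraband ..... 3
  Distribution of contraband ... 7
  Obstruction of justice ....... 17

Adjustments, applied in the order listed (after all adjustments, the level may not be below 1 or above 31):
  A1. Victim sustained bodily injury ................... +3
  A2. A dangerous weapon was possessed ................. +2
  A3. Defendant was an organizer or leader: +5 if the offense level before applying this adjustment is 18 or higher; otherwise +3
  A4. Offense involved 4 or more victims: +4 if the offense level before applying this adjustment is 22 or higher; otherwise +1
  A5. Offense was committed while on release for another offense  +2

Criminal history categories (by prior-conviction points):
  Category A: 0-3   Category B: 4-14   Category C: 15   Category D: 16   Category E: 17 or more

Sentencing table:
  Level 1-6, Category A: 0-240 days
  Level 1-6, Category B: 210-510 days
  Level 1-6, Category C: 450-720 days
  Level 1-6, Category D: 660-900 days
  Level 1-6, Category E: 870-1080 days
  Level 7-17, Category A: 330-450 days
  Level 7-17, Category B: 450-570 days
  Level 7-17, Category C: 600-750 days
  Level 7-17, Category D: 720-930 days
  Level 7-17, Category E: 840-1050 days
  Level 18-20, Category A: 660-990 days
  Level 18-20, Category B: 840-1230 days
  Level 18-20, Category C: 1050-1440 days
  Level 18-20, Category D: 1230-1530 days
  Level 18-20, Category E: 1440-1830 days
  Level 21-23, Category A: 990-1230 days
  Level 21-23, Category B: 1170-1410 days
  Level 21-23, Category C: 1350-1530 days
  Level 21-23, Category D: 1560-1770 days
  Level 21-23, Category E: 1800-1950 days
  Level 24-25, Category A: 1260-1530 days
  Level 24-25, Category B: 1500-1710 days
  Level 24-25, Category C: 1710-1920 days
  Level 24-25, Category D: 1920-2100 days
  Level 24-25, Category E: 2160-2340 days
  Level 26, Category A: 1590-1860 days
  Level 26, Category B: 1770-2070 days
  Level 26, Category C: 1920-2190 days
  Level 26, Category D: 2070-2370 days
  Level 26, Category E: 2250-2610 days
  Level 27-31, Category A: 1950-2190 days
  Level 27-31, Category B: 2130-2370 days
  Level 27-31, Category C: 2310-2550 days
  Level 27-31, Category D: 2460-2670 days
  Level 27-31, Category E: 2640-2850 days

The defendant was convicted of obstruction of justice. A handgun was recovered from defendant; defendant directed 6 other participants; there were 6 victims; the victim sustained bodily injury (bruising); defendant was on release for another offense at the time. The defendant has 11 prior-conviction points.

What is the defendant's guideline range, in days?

2130-2370 days

Base offense level for obstruction of justice: 17.
A1 applies: 17 + 3 = 20.
A2 applies: 20 + 2 = 22.
A3 applies (level before this adjustment is 22 ≥ 18, so +5): 22 + 5 = 27.
A4 applies (level before this adjustment is 27 ≥ 22, so +4): 27 + 4 = 31.
A5 applies: 31 + 2 = 33.
Level 33 exceeds the maximum of 31; capped at 31.
Final offense level: 31.
Criminal history: 11 prior points → Category B (4-14).
Level 31 falls in the 27-31 band.
Grid: Level 27-31 × Category B = 2130-2370 days.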